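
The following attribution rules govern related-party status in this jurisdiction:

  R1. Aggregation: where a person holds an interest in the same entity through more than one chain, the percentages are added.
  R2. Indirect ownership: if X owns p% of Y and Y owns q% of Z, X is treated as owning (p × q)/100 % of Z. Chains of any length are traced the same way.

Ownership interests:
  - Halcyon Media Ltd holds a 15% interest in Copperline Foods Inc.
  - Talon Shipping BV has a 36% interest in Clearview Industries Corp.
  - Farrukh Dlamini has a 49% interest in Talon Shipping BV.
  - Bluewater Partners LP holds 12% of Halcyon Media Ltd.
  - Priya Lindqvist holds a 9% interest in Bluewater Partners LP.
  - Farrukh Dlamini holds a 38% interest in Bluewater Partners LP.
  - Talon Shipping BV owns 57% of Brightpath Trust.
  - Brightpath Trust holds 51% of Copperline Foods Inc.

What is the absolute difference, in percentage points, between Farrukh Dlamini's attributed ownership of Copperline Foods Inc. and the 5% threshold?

Chain via Bluewater Partners LP → Halcyon Media Ltd (R2): 38% × 12% × 15% = 0.684% of Copperline Foods Inc.
Chain via Talon Shipping BV → Brightpath Trust (R2): 49% × 57% × 51% = 14.2443% of Copperline Foods Inc.
Aggregating (R1): 0.684% + 14.2443% = 14.9283%.
14.9283% exceeds the 5% threshold by 9.9283 percentage points.

9.9283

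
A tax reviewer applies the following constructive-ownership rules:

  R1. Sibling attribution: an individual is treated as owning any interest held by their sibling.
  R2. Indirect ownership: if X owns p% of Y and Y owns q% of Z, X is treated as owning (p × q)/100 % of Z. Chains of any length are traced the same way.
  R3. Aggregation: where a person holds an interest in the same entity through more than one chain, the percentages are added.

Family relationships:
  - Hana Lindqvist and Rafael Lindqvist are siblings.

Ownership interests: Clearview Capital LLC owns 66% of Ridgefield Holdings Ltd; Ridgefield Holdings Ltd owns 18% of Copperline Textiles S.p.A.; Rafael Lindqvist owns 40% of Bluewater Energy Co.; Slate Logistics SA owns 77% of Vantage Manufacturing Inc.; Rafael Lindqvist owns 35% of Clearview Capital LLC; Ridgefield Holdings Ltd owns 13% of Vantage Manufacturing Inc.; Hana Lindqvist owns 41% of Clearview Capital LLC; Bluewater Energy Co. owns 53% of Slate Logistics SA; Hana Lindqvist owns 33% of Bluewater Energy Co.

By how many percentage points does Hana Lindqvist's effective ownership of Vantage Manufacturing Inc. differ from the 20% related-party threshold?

16.3121

By sibling attribution (R1), Hana Lindqvist is treated as also owning Rafael Lindqvist's interest in Clearview Capital LLC, giving 41% + 35% = 76%.
By sibling attribution (R1), Hana Lindqvist is treated as also owning Rafael Lindqvist's interest in Bluewater Energy Co, giving 33% + 40% = 73%.
Chain via Clearview Capital LLC → Ridgefield Holdings Ltd (R2): 76% × 66% × 13% = 6.5208% of Vantage Manufacturing Inc.
Chain via Bluewater Energy Co. → Slate Logistics SA (R2): 73% × 53% × 77% = 29.7913% of Vantage Manufacturing Inc.
Aggregating (R3): 6.5208% + 29.7913% = 36.3121%.
36.3121% exceeds the 20% threshold by 16.3121 percentage points.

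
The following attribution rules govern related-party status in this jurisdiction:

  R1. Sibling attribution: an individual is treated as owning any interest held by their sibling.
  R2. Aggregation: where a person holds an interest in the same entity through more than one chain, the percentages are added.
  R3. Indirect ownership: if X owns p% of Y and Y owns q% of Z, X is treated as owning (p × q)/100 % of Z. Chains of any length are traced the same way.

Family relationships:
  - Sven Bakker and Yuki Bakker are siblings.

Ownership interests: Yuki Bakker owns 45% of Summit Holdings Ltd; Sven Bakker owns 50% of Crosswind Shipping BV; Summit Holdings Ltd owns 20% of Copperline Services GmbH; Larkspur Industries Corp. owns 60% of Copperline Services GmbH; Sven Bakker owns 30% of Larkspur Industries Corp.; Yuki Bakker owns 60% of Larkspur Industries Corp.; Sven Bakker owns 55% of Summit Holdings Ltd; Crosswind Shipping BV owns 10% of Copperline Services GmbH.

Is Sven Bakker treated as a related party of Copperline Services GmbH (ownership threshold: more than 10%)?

Yes

By sibling attribution (R1), Sven Bakker is treated as also owning Yuki Bakker's interest in Larkspur Industries Corp, giving 30% + 60% = 90%.
By sibling attribution (R1), Sven Bakker is treated as also owning Yuki Bakker's interest in Summit Holdings Ltd, giving 55% + 45% = 100%.
Chain via Larkspur Industries Corp. (R3): 90% × 60% = 54% of Copperline Services GmbH.
Chain via Crosswind Shipping BV (R3): 50% × 10% = 5% of Copperline Services GmbH.
Chain via Summit Holdings Ltd (R3): 100% × 20% = 20% of Copperline Services GmbH.
Aggregating (R2): 54% + 5% + 20% = 79%.
79% exceeds the 10% threshold, so Sven is a related party to Copperline Services GmbH.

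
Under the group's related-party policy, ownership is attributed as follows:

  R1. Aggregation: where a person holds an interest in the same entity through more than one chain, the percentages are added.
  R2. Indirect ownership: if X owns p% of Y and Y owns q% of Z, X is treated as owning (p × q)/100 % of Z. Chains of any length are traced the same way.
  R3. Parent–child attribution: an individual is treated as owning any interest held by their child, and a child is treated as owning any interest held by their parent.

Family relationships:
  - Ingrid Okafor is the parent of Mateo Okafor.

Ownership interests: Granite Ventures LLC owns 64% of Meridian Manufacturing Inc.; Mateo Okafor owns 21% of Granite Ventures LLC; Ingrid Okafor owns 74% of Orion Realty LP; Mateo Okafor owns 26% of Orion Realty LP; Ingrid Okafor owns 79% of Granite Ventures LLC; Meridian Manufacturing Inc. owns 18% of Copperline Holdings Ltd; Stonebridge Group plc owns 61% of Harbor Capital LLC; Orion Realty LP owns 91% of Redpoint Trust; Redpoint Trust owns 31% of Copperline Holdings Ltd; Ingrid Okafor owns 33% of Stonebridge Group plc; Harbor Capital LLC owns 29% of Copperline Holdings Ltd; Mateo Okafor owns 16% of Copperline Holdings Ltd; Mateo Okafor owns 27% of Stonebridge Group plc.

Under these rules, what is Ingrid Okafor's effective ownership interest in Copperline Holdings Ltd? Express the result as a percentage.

By parent–child attribution (R3), Ingrid Okafor is treated as also owning Mateo Okafor's interest in Stonebridge Group plc, giving 33% + 27% = 60%.
By parent–child attribution (R3), Ingrid Okafor is treated as also owning Mateo Okafor's interest in Orion Realty LP, giving 74% + 26% = 100%.
By parent–child attribution (R3), Ingrid Okafor is treated as also owning Mateo Okafor's interest in Granite Ventures LLC, giving 79% + 21% = 100%.
By parent–child attribution (R3), Ingrid Okafor is treated as owning Mateo Okafor's 16% interest in Copperline Holdings Ltd.
Chain via Stonebridge Group plc → Harbor Capital LLC (R2): 60% × 61% × 29% = 10.614% of Copperline Holdings Ltd.
Chain via Orion Realty LP → Redpoint Trust (R2): 100% × 91% × 31% = 28.21% of Copperline Holdings Ltd.
Chain via Granite Ventures LLC → Meridian Manufacturing Inc. (R2): 100% × 64% × 18% = 11.52% of Copperline Holdings Ltd.
Direct interest in Copperline Holdings Ltd: 16%.
Aggregating (R1): 10.614% + 28.21% + 11.52% + 16% = 66.344%.

66.344%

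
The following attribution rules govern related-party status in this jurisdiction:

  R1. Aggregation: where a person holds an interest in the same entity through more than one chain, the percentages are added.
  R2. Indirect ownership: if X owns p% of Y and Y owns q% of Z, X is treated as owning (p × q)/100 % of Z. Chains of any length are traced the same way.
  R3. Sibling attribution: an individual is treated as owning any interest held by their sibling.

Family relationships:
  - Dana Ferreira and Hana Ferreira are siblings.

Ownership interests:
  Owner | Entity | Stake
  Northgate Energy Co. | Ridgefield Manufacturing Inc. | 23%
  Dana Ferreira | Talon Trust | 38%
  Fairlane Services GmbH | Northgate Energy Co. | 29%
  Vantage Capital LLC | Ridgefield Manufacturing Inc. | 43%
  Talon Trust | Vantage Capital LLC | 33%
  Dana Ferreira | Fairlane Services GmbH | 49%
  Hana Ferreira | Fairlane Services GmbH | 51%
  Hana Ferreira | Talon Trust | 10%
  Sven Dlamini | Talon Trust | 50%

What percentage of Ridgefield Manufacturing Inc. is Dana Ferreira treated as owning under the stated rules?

13.4812%

By sibling attribution (R3), Dana Ferreira is treated as also owning Hana Ferreira's interest in Talon Trust, giving 38% + 10% = 48%.
By sibling attribution (R3), Dana Ferreira is treated as also owning Hana Ferreira's interest in Fairlane Services GmbH, giving 49% + 51% = 100%.
Chain via Talon Trust → Vantage Capital LLC (R2): 48% × 33% × 43% = 6.8112% of Ridgefield Manufacturing Inc.
Chain via Fairlane Services GmbH → Northgate Energy Co. (R2): 100% × 29% × 23% = 6.67% of Ridgefield Manufacturing Inc.
Aggregating (R1): 6.8112% + 6.67% = 13.4812%.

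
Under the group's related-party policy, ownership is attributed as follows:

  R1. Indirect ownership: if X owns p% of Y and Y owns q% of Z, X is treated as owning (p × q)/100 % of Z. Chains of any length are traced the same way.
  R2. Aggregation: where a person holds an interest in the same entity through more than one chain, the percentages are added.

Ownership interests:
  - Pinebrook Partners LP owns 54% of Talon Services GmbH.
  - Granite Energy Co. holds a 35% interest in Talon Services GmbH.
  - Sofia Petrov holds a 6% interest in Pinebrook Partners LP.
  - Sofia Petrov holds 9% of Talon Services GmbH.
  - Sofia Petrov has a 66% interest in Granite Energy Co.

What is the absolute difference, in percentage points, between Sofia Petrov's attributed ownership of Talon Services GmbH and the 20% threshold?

Chain via Granite Energy Co. (R1): 66% × 35% = 23.1% of Talon Services GmbH.
Chain via Pinebrook Partners LP (R1): 6% × 54% = 3.24% of Talon Services GmbH.
Direct interest in Talon Services GmbH: 9%.
Aggregating (R2): 23.1% + 3.24% + 9% = 35.34%.
35.34% exceeds the 20% threshold by 15.34 percentage points.

15.34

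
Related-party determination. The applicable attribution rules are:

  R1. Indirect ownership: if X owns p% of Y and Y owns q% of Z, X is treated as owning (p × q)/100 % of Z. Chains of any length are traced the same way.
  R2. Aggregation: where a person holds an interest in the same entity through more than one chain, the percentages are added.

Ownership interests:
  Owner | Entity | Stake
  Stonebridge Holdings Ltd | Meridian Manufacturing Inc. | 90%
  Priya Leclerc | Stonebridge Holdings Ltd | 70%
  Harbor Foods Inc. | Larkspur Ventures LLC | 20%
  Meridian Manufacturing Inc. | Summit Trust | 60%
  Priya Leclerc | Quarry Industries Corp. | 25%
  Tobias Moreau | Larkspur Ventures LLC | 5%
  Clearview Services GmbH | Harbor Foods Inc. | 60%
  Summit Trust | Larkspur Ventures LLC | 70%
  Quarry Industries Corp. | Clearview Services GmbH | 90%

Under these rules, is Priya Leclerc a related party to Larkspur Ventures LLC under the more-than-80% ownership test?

Chain via Quarry Industries Corp. → Clearview Services GmbH → Harbor Foods Inc. (R1): 25% × 90% × 60% × 20% = 2.7% of Larkspur Ventures LLC.
Chain via Stonebridge Holdings Ltd → Meridian Manufacturing Inc. → Summit Trust (R1): 70% × 90% × 60% × 70% = 26.46% of Larkspur Ventures LLC.
Aggregating (R2): 2.7% + 26.46% = 29.16%.
29.16% does not exceed the 80% threshold, so Priya is not a related party to Larkspur Ventures LLC.

No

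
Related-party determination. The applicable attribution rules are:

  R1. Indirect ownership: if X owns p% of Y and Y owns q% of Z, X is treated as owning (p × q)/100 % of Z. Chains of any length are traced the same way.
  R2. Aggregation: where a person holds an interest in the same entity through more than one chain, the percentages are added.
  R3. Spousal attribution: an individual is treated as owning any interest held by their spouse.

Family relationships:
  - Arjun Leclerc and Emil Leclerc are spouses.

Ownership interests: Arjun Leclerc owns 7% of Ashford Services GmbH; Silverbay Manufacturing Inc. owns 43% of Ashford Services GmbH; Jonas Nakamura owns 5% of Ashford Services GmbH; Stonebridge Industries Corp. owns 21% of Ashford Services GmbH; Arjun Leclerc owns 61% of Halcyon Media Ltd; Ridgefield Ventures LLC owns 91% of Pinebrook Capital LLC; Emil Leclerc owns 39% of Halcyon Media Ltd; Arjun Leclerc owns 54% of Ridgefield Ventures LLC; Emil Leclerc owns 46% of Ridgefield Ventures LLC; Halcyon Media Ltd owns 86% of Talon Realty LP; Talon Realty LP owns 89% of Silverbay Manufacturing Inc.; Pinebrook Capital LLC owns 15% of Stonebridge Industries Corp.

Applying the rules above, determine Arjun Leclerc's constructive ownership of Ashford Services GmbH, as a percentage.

42.7787%

By spousal attribution (R3), Arjun Leclerc is treated as also owning Emil Leclerc's interest in Ridgefield Ventures LLC, giving 54% + 46% = 100%.
By spousal attribution (R3), Arjun Leclerc is treated as also owning Emil Leclerc's interest in Halcyon Media Ltd, giving 61% + 39% = 100%.
Chain via Ridgefield Ventures LLC → Pinebrook Capital LLC → Stonebridge Industries Corp. (R1): 100% × 91% × 15% × 21% = 2.8665% of Ashford Services GmbH.
Chain via Halcyon Media Ltd → Talon Realty LP → Silverbay Manufacturing Inc. (R1): 100% × 86% × 89% × 43% = 32.9122% of Ashford Services GmbH.
Direct interest in Ashford Services GmbH: 7%.
Aggregating (R2): 2.8665% + 32.9122% + 7% = 42.7787%.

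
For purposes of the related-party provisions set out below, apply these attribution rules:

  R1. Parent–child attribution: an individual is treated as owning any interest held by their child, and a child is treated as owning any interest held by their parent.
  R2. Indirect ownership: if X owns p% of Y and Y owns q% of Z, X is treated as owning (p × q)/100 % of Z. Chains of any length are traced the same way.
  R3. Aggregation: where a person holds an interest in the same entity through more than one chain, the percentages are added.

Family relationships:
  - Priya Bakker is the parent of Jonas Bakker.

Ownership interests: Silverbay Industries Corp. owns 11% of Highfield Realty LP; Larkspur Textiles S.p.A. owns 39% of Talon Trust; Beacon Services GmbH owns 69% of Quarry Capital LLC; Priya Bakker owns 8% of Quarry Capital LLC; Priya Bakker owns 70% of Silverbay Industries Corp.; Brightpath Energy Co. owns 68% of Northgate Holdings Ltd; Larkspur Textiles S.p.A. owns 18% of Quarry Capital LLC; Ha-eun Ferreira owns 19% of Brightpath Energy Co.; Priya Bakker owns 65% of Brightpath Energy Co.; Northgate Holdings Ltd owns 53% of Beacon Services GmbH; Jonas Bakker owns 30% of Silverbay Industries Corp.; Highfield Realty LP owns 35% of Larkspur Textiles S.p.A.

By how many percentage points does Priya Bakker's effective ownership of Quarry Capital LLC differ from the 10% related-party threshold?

By parent–child attribution (R1), Priya Bakker is treated as also owning Jonas Bakker's interest in Silverbay Industries Corp, giving 70% + 30% = 100%.
Chain via Brightpath Energy Co. → Northgate Holdings Ltd → Beacon Services GmbH (R2): 65% × 68% × 53% × 69% = 16.16394% of Quarry Capital LLC.
Chain via Silverbay Industries Corp. → Highfield Realty LP → Larkspur Textiles S.p.A. (R2): 100% × 11% × 35% × 18% = 0.693% of Quarry Capital LLC.
Direct interest in Quarry Capital LLC: 8%.
Aggregating (R3): 16.16394% + 0.693% + 8% = 24.85694%.
24.85694% exceeds the 10% threshold by 14.85694 percentage points.

14.85694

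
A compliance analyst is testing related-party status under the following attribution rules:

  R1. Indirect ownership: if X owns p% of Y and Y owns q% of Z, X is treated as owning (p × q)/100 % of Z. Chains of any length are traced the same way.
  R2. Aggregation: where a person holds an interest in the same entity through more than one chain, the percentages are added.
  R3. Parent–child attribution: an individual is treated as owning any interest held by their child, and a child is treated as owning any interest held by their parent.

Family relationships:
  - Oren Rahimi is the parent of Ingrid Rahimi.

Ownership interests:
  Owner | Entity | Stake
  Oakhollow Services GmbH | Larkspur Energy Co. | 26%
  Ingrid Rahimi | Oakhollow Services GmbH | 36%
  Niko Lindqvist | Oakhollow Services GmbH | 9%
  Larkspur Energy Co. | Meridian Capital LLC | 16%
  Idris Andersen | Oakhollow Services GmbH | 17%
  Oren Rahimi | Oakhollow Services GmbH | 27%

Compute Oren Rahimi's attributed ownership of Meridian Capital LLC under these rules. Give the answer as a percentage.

2.6208%

By parent–child attribution (R3), Oren Rahimi is treated as also owning Ingrid Rahimi's interest in Oakhollow Services GmbH, giving 27% + 36% = 63%.
Chain via Oakhollow Services GmbH → Larkspur Energy Co. (R1): 63% × 26% × 16% = 2.6208% of Meridian Capital LLC.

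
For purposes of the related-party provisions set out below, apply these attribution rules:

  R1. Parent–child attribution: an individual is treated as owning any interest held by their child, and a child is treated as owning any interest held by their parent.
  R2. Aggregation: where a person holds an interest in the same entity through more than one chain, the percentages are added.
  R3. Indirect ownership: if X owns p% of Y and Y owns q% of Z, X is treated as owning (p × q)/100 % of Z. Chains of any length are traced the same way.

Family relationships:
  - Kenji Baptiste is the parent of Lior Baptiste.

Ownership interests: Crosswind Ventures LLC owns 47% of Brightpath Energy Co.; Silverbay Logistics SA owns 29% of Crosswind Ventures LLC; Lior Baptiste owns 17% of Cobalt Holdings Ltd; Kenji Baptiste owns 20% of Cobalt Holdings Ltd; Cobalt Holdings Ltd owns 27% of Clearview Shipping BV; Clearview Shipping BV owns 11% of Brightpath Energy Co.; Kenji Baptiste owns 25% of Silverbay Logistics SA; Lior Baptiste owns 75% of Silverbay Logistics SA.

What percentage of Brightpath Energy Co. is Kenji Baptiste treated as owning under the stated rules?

By parent–child attribution (R1), Kenji Baptiste is treated as also owning Lior Baptiste's interest in Cobalt Holdings Ltd, giving 20% + 17% = 37%.
By parent–child attribution (R1), Kenji Baptiste is treated as also owning Lior Baptiste's interest in Silverbay Logistics SA, giving 25% + 75% = 100%.
Chain via Cobalt Holdings Ltd → Clearview Shipping BV (R3): 37% × 27% × 11% = 1.0989% of Brightpath Energy Co.
Chain via Silverbay Logistics SA → Crosswind Ventures LLC (R3): 100% × 29% × 47% = 13.63% of Brightpath Energy Co.
Aggregating (R2): 1.0989% + 13.63% = 14.7289%.

14.7289%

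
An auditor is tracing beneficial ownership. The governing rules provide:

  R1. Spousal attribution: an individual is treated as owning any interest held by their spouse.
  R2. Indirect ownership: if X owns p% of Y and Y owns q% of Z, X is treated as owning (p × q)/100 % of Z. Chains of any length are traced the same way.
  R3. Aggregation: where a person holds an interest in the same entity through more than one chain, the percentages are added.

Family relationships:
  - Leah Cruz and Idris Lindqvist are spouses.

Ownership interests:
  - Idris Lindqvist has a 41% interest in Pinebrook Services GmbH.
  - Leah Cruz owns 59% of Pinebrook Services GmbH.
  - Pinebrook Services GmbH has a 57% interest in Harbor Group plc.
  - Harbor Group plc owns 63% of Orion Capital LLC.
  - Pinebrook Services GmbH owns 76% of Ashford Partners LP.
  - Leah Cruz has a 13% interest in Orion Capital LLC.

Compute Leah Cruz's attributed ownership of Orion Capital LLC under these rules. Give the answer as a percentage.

48.91%

By spousal attribution (R1), Leah Cruz is treated as also owning Idris Lindqvist's interest in Pinebrook Services GmbH, giving 59% + 41% = 100%.
Chain via Pinebrook Services GmbH → Harbor Group plc (R2): 100% × 57% × 63% = 35.91% of Orion Capital LLC.
Direct interest in Orion Capital LLC: 13%.
Aggregating (R3): 35.91% + 13% = 48.91%.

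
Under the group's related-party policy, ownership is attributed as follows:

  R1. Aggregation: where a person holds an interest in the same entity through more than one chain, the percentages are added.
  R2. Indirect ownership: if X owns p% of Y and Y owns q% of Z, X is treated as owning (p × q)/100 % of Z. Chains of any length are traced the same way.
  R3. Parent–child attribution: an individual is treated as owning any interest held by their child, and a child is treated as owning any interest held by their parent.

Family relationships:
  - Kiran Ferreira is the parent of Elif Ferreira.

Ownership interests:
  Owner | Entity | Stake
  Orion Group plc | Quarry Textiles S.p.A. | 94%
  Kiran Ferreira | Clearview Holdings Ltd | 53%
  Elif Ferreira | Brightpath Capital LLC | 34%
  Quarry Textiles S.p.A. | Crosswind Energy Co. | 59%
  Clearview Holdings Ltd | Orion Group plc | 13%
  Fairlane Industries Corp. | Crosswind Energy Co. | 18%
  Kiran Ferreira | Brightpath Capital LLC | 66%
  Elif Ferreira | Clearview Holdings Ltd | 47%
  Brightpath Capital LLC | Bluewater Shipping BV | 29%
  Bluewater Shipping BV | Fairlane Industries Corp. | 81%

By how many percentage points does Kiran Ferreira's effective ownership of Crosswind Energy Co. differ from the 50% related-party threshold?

38.562

By parent–child attribution (R3), Kiran Ferreira is treated as also owning Elif Ferreira's interest in Clearview Holdings Ltd, giving 53% + 47% = 100%.
By parent–child attribution (R3), Kiran Ferreira is treated as also owning Elif Ferreira's interest in Brightpath Capital LLC, giving 66% + 34% = 100%.
Chain via Clearview Holdings Ltd → Orion Group plc → Quarry Textiles S.p.A. (R2): 100% × 13% × 94% × 59% = 7.2098% of Crosswind Energy Co.
Chain via Brightpath Capital LLC → Bluewater Shipping BV → Fairlane Industries Corp. (R2): 100% × 29% × 81% × 18% = 4.2282% of Crosswind Energy Co.
Aggregating (R1): 7.2098% + 4.2282% = 11.438%.
11.438% falls short of the 50% threshold by 38.562 percentage points.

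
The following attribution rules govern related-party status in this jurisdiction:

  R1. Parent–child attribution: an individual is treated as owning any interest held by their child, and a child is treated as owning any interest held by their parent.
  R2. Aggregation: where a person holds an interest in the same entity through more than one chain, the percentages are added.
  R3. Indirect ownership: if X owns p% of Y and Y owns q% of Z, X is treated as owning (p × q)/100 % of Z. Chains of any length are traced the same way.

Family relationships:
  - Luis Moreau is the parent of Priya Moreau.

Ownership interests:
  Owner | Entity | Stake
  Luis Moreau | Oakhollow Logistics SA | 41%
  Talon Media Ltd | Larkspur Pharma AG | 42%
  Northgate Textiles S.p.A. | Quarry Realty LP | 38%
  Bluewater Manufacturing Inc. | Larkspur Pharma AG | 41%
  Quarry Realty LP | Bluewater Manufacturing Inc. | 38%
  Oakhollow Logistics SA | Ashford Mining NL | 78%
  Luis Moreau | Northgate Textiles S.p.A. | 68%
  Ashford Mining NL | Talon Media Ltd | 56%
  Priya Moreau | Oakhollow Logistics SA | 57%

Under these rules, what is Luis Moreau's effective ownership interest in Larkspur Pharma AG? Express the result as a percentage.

22.00456%

By parent–child attribution (R1), Luis Moreau is treated as also owning Priya Moreau's interest in Oakhollow Logistics SA, giving 41% + 57% = 98%.
Chain via Oakhollow Logistics SA → Ashford Mining NL → Talon Media Ltd (R3): 98% × 78% × 56% × 42% = 17.978688% of Larkspur Pharma AG.
Chain via Northgate Textiles S.p.A. → Quarry Realty LP → Bluewater Manufacturing Inc. (R3): 68% × 38% × 38% × 41% = 4.025872% of Larkspur Pharma AG.
Aggregating (R2): 17.978688% + 4.025872% = 22.00456%.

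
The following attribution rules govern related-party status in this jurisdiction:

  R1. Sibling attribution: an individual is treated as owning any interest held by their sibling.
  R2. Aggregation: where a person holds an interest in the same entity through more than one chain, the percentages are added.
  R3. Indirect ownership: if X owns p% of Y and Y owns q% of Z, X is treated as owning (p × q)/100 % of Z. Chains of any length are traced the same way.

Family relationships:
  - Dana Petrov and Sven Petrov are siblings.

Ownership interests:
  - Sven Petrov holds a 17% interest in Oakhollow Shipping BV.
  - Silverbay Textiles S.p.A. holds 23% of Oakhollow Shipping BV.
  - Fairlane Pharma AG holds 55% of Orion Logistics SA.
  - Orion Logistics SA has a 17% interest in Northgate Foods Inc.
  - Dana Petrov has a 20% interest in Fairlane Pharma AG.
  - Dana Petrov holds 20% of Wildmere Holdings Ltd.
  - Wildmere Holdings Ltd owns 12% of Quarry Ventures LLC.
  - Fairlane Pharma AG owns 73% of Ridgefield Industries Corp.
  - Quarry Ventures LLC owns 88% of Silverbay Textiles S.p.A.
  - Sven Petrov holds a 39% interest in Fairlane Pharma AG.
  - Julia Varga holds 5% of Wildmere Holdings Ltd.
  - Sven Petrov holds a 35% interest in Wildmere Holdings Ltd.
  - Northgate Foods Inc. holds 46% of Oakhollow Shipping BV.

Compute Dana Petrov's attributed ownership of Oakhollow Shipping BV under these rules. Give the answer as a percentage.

20.87343%

By sibling attribution (R1), Dana Petrov is treated as also owning Sven Petrov's interest in Fairlane Pharma AG, giving 20% + 39% = 59%.
By sibling attribution (R1), Dana Petrov is treated as also owning Sven Petrov's interest in Wildmere Holdings Ltd, giving 20% + 35% = 55%.
By sibling attribution (R1), Dana Petrov is treated as owning Sven Petrov's 17% interest in Oakhollow Shipping BV.
Chain via Fairlane Pharma AG → Orion Logistics SA → Northgate Foods Inc. (R3): 59% × 55% × 17% × 46% = 2.53759% of Oakhollow Shipping BV.
Chain via Wildmere Holdings Ltd → Quarry Ventures LLC → Silverbay Textiles S.p.A. (R3): 55% × 12% × 88% × 23% = 1.33584% of Oakhollow Shipping BV.
Direct interest in Oakhollow Shipping BV: 17%.
Aggregating (R2): 2.53759% + 1.33584% + 17% = 20.87343%.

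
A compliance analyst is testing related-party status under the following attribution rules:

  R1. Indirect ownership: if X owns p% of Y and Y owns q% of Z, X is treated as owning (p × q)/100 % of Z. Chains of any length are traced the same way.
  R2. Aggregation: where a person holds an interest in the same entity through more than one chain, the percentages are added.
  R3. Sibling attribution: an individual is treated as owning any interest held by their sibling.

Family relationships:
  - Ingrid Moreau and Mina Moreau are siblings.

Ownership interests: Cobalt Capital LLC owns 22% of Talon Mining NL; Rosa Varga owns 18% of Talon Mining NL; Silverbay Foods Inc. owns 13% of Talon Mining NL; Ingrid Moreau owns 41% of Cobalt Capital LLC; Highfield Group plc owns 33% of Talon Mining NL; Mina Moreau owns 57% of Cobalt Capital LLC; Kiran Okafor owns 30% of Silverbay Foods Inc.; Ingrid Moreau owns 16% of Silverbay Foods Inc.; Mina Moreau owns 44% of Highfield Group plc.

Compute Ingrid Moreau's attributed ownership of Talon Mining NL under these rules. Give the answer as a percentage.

By sibling attribution (R3), Ingrid Moreau is treated as also owning Mina Moreau's interest in Cobalt Capital LLC, giving 41% + 57% = 98%.
By sibling attribution (R3), Ingrid Moreau is treated as owning Mina Moreau's 44% interest in Highfield Group plc.
Chain via Silverbay Foods Inc. (R1): 16% × 13% = 2.08% of Talon Mining NL.
Chain via Cobalt Capital LLC (R1): 98% × 22% = 21.56% of Talon Mining NL.
Chain via Highfield Group plc (R1): 44% × 33% = 14.52% of Talon Mining NL.
Aggregating (R2): 2.08% + 21.56% + 14.52% = 38.16%.

38.16%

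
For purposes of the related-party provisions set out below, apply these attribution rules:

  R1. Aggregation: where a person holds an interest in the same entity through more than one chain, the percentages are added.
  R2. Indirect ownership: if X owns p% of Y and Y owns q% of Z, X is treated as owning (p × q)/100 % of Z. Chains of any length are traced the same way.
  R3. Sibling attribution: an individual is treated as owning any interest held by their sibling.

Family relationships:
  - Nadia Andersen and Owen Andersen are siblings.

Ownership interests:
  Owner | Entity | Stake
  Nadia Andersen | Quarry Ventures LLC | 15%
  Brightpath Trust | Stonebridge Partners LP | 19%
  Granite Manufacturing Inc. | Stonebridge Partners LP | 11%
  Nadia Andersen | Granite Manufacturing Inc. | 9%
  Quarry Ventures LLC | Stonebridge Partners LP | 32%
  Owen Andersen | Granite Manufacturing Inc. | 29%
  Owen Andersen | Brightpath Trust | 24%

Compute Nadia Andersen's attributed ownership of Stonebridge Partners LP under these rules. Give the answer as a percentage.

13.54%

By sibling attribution (R3), Nadia Andersen is treated as also owning Owen Andersen's interest in Granite Manufacturing Inc, giving 9% + 29% = 38%.
By sibling attribution (R3), Nadia Andersen is treated as owning Owen Andersen's 24% interest in Brightpath Trust.
Chain via Quarry Ventures LLC (R2): 15% × 32% = 4.8% of Stonebridge Partners LP.
Chain via Granite Manufacturing Inc. (R2): 38% × 11% = 4.18% of Stonebridge Partners LP.
Chain via Brightpath Trust (R2): 24% × 19% = 4.56% of Stonebridge Partners LP.
Aggregating (R1): 4.8% + 4.18% + 4.56% = 13.54%.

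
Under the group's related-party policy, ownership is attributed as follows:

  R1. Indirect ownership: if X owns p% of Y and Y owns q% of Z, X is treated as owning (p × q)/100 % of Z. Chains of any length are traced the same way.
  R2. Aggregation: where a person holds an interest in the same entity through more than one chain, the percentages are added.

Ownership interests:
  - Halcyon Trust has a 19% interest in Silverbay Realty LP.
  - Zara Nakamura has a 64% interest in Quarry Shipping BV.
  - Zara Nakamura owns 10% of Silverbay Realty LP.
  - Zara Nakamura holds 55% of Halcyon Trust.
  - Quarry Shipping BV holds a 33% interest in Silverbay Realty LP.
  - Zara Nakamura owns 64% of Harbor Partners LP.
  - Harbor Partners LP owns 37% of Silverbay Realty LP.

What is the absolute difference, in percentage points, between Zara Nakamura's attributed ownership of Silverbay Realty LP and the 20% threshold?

45.25

Chain via Quarry Shipping BV (R1): 64% × 33% = 21.12% of Silverbay Realty LP.
Chain via Harbor Partners LP (R1): 64% × 37% = 23.68% of Silverbay Realty LP.
Chain via Halcyon Trust (R1): 55% × 19% = 10.45% of Silverbay Realty LP.
Direct interest in Silverbay Realty LP: 10%.
Aggregating (R2): 21.12% + 23.68% + 10.45% + 10% = 65.25%.
65.25% exceeds the 20% threshold by 45.25 percentage points.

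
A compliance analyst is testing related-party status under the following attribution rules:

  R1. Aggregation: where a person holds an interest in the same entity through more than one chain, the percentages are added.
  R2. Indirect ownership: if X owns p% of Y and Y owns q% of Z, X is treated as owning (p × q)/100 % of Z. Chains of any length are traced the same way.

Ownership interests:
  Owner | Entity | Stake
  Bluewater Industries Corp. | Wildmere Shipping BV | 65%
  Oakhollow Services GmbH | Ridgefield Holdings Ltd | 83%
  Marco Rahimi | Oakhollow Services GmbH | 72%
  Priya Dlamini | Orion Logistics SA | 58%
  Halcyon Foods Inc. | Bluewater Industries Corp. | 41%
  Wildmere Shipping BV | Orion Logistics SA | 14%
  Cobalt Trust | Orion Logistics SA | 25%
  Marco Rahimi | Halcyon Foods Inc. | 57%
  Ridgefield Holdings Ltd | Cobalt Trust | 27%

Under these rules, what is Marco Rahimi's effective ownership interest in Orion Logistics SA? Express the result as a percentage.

6.16047%

Chain via Oakhollow Services GmbH → Ridgefield Holdings Ltd → Cobalt Trust (R2): 72% × 83% × 27% × 25% = 4.0338% of Orion Logistics SA.
Chain via Halcyon Foods Inc. → Bluewater Industries Corp. → Wildmere Shipping BV (R2): 57% × 41% × 65% × 14% = 2.12667% of Orion Logistics SA.
Aggregating (R1): 4.0338% + 2.12667% = 6.16047%.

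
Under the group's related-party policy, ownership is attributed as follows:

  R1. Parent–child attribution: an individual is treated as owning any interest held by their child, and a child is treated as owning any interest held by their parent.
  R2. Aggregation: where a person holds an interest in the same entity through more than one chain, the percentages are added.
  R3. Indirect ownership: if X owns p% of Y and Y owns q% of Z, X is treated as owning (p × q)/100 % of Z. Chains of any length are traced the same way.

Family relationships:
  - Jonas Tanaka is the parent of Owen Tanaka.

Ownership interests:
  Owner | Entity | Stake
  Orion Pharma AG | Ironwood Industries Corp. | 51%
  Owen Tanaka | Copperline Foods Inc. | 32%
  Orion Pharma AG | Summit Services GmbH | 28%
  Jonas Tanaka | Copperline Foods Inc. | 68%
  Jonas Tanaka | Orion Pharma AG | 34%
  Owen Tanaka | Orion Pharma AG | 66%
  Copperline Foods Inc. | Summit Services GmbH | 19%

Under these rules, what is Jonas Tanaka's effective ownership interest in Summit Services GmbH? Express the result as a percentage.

47%

By parent–child attribution (R1), Jonas Tanaka is treated as also owning Owen Tanaka's interest in Copperline Foods Inc, giving 68% + 32% = 100%.
By parent–child attribution (R1), Jonas Tanaka is treated as also owning Owen Tanaka's interest in Orion Pharma AG, giving 34% + 66% = 100%.
Chain via Copperline Foods Inc. (R3): 100% × 19% = 19% of Summit Services GmbH.
Chain via Orion Pharma AG (R3): 100% × 28% = 28% of Summit Services GmbH.
Aggregating (R2): 19% + 28% = 47%.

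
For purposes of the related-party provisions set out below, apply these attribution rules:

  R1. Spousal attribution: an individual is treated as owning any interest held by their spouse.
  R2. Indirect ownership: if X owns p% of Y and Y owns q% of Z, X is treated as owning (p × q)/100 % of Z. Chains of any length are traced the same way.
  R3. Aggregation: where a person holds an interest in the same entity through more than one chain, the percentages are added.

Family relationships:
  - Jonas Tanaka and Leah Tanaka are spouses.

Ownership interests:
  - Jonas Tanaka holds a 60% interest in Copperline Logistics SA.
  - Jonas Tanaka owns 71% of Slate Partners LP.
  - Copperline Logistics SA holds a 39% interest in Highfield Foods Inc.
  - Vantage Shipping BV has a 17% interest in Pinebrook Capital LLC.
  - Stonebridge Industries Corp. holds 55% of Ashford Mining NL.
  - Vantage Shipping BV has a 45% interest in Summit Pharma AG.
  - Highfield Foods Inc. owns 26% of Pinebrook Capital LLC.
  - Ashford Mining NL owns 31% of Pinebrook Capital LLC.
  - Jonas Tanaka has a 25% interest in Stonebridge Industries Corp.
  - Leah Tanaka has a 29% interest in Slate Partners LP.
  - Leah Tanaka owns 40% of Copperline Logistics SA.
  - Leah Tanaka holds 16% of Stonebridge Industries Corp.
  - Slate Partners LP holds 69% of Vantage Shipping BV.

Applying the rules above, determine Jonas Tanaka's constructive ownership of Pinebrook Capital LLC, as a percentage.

By spousal attribution (R1), Jonas Tanaka is treated as also owning Leah Tanaka's interest in Copperline Logistics SA, giving 60% + 40% = 100%.
By spousal attribution (R1), Jonas Tanaka is treated as also owning Leah Tanaka's interest in Slate Partners LP, giving 71% + 29% = 100%.
By spousal attribution (R1), Jonas Tanaka is treated as also owning Leah Tanaka's interest in Stonebridge Industries Corp, giving 25% + 16% = 41%.
Chain via Copperline Logistics SA → Highfield Foods Inc. (R2): 100% × 39% × 26% = 10.14% of Pinebrook Capital LLC.
Chain via Slate Partners LP → Vantage Shipping BV (R2): 100% × 69% × 17% = 11.73% of Pinebrook Capital LLC.
Chain via Stonebridge Industries Corp. → Ashford Mining NL (R2): 41% × 55% × 31% = 6.9905% of Pinebrook Capital LLC.
Aggregating (R3): 10.14% + 11.73% + 6.9905% = 28.8605%.

28.8605%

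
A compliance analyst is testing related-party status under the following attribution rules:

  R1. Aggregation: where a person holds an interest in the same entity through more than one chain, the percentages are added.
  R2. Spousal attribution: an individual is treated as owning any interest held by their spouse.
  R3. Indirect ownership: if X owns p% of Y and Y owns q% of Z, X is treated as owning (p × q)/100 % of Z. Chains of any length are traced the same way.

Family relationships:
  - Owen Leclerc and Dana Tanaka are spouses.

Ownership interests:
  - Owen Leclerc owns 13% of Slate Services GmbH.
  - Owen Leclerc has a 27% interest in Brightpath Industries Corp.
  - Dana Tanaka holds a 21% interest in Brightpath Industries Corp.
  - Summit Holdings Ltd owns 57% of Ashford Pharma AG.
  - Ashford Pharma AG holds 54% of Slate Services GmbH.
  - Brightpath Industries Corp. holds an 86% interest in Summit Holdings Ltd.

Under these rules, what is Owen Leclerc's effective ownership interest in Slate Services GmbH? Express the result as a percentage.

25.705984%

By spousal attribution (R2), Owen Leclerc is treated as also owning Dana Tanaka's interest in Brightpath Industries Corp, giving 27% + 21% = 48%.
Chain via Brightpath Industries Corp. → Summit Holdings Ltd → Ashford Pharma AG (R3): 48% × 86% × 57% × 54% = 12.705984% of Slate Services GmbH.
Direct interest in Slate Services GmbH: 13%.
Aggregating (R1): 12.705984% + 13% = 25.705984%.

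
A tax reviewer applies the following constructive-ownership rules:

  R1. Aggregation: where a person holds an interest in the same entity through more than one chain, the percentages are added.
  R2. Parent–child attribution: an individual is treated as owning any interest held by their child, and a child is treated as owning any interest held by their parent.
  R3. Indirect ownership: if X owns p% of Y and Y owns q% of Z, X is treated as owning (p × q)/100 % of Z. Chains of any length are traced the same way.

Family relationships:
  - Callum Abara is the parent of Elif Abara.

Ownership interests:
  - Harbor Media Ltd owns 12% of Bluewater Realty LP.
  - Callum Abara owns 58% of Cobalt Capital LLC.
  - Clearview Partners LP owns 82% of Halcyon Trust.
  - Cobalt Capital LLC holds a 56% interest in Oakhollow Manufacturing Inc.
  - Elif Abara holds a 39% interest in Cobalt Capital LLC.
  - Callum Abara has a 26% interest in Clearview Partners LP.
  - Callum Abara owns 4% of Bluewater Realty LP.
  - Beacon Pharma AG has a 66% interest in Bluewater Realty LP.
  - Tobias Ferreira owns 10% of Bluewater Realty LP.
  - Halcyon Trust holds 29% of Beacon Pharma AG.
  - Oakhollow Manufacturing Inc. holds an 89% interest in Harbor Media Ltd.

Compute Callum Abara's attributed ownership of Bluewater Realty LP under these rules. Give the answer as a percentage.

By parent–child attribution (R2), Callum Abara is treated as also owning Elif Abara's interest in Cobalt Capital LLC, giving 58% + 39% = 97%.
Chain via Cobalt Capital LLC → Oakhollow Manufacturing Inc. → Harbor Media Ltd (R3): 97% × 56% × 89% × 12% = 5.801376% of Bluewater Realty LP.
Chain via Clearview Partners LP → Halcyon Trust → Beacon Pharma AG (R3): 26% × 82% × 29% × 66% = 4.080648% of Bluewater Realty LP.
Direct interest in Bluewater Realty LP: 4%.
Aggregating (R1): 5.801376% + 4.080648% + 4% = 13.882024%.

13.882024%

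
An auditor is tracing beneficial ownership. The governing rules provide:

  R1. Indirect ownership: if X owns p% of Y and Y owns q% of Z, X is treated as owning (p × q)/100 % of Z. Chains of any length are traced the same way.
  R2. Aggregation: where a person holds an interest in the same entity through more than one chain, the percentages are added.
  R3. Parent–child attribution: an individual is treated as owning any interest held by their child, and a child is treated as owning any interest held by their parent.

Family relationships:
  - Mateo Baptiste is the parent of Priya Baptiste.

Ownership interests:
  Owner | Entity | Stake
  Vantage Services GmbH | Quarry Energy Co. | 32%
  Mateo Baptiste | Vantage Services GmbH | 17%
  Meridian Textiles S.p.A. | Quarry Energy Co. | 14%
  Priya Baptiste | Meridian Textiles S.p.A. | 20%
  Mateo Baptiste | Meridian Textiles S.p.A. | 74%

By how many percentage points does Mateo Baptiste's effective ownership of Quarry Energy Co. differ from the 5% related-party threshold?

13.6

By parent–child attribution (R3), Mateo Baptiste is treated as also owning Priya Baptiste's interest in Meridian Textiles S.p.A, giving 74% + 20% = 94%.
Chain via Meridian Textiles S.p.A. (R1): 94% × 14% = 13.16% of Quarry Energy Co.
Chain via Vantage Services GmbH (R1): 17% × 32% = 5.44% of Quarry Energy Co.
Aggregating (R2): 13.16% + 5.44% = 18.6%.
18.6% exceeds the 5% threshold by 13.6 percentage points.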